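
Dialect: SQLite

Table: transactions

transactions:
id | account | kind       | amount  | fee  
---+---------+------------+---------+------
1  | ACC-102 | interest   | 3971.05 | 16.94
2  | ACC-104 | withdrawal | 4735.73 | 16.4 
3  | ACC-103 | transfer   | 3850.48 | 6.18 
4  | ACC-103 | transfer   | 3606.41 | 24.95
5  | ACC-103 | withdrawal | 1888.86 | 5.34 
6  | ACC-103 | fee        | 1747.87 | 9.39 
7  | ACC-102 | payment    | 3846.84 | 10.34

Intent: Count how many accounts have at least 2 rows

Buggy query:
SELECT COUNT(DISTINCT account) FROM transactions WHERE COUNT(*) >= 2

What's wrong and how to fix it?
Bug: COUNT(*) cannot appear in WHERE; the per-group count doesn't exist yet

Fix: Group first with HAVING COUNT(*) >= 2, then COUNT the resulting groups

Corrected query:
SELECT COUNT(*) FROM (SELECT account FROM transactions GROUP BY account HAVING COUNT(*) >= 2)

Result:
COUNT(*)
--------
2       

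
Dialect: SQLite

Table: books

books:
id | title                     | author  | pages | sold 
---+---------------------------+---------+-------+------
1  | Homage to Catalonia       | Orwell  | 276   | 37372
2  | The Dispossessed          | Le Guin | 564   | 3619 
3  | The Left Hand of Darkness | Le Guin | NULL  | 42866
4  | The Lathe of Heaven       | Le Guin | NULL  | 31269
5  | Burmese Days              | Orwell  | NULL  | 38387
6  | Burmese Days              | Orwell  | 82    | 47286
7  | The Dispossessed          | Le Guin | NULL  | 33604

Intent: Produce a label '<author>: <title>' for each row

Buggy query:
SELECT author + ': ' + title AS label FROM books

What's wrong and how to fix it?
Bug: '+' is numeric addition; on text columns SQLite converts them to 0 instead of concatenating

Fix: Replace + with || to concatenate text

Corrected query:
SELECT author || ': ' || title AS label FROM books

Result:
label                             
----------------------------------
Orwell: Homage to Catalonia       
Le Guin: The Dispossessed         
Le Guin: The Left Hand of Darkness
Le Guin: The Lathe of Heaven      
Orwell: Burmese Days              
Orwell: Burmese Days              
Le Guin: The Dispossessed         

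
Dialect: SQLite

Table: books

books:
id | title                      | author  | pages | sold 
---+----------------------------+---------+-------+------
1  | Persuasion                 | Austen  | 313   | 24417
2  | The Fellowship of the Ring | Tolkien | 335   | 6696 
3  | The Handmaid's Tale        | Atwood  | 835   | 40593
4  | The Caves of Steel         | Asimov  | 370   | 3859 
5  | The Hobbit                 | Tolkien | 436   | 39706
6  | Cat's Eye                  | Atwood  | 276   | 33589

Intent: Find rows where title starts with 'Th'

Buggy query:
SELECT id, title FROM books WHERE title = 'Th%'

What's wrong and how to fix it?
Bug: '=' compares the literal string including the % character; pattern matching needs LIKE

Fix: Use LIKE for wildcard pattern matching

Corrected query:
SELECT id, title FROM books WHERE title LIKE 'Th%'

Result:
id | title                     
---+---------------------------
2  | The Fellowship of the Ring
3  | The Handmaid's Tale       
4  | The Caves of Steel        
5  | The Hobbit                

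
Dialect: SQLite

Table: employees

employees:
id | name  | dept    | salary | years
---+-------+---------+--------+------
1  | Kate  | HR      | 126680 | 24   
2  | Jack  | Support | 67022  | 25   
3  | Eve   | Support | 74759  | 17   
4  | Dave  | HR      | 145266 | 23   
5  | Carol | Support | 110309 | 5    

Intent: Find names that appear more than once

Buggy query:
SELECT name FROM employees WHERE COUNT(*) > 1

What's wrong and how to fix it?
Bug: WHERE can't reference COUNT(*); aggregates are computed after WHERE

Fix: GROUP BY name, then filter groups with HAVING COUNT(*) > 1

Corrected query:
SELECT name FROM employees GROUP BY name HAVING COUNT(*) > 1

Result:
(no rows)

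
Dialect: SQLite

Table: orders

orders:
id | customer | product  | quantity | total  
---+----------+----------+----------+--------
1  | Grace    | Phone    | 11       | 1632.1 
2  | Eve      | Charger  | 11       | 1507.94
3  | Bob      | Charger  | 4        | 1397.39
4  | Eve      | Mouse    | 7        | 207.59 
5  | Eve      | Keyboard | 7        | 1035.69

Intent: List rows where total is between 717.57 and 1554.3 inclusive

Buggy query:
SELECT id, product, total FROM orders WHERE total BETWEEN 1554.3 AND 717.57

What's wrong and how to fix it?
Bug: The bounds are reversed; BETWEEN a AND b requires a <= b to match anything

Fix: Write BETWEEN 717.57 AND 1554.3

Corrected query:
SELECT id, product, total FROM orders WHERE total BETWEEN 717.57 AND 1554.3

Result:
id | product  | total  
---+----------+--------
2  | Charger  | 1507.94
3  | Charger  | 1397.39
5  | Keyboard | 1035.69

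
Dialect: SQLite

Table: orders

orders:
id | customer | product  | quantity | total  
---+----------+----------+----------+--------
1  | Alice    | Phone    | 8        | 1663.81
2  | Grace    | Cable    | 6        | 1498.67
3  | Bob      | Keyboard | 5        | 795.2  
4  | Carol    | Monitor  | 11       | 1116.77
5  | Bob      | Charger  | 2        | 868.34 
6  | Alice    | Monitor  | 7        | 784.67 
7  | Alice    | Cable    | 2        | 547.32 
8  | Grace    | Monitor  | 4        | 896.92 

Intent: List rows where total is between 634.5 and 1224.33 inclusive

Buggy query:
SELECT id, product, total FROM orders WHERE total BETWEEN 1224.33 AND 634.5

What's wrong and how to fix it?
Bug: BETWEEN expects the lower bound first; with 1224.33 AND 634.5 the range is empty

Fix: Swap the bounds so the smaller value comes first

Corrected query:
SELECT id, product, total FROM orders WHERE total BETWEEN 634.5 AND 1224.33

Result:
id | product  | total  
---+----------+--------
3  | Keyboard | 795.2  
4  | Monitor  | 1116.77
5  | Charger  | 868.34 
6  | Monitor  | 784.67 
8  | Monitor  | 896.92 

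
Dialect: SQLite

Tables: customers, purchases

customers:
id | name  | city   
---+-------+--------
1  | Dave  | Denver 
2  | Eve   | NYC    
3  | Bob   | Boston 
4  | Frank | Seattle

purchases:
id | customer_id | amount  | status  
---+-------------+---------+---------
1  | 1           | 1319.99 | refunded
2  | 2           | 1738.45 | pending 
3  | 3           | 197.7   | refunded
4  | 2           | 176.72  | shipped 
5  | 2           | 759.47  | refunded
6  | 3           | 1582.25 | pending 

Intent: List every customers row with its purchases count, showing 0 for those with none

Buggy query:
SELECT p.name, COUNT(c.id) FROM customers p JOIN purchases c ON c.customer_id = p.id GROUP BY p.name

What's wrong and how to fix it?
Bug: INNER JOIN drops customers rows that have no matching purchases rows

Fix: Switch to LEFT JOIN to retain unmatched parent rows

Corrected query:
SELECT p.name, COUNT(c.id) FROM customers p LEFT JOIN purchases c ON c.customer_id = p.id GROUP BY p.name

Result:
name  | COUNT(c.id)
------+------------
Bob   | 2          
Dave  | 1          
Eve   | 3          
Frank | 0          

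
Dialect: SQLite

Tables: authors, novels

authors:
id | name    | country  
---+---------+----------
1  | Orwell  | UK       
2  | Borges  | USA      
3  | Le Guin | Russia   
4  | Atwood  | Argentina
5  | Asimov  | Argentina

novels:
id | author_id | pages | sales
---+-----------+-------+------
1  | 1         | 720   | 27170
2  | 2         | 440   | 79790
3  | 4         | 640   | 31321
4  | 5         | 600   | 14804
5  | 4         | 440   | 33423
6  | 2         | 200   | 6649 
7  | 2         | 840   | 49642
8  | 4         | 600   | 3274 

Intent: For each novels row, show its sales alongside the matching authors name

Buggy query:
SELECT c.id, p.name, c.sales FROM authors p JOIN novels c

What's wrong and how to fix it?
Bug: Missing join condition: each novels row is matched to all authors rows instead of just its own

Fix: Add ON c.author_id = p.id to the JOIN

Corrected query:
SELECT c.id, p.name, c.sales FROM authors p JOIN novels c ON c.author_id = p.id

Result:
id | name   | sales
---+--------+------
1  | Orwell | 27170
2  | Borges | 79790
3  | Atwood | 31321
4  | Asimov | 14804
5  | Atwood | 33423
6  | Borges | 6649 
7  | Borges | 49642
8  | Atwood | 3274 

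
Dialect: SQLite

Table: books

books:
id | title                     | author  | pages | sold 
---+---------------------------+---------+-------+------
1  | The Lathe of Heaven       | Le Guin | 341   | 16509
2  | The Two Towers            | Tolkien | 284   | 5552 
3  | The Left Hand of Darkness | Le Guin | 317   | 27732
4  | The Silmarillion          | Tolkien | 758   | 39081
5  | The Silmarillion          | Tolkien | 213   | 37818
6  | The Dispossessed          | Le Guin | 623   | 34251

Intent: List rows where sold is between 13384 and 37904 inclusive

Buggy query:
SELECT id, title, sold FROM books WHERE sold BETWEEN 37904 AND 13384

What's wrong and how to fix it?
Bug: BETWEEN expects the lower bound first; with 37904 AND 13384 the range is empty

Fix: Write BETWEEN 13384 AND 37904

Corrected query:
SELECT id, title, sold FROM books WHERE sold BETWEEN 13384 AND 37904

Result:
id | title                     | sold 
---+---------------------------+------
1  | The Lathe of Heaven       | 16509
3  | The Left Hand of Darkness | 27732
5  | The Silmarillion          | 37818
6  | The Dispossessed          | 34251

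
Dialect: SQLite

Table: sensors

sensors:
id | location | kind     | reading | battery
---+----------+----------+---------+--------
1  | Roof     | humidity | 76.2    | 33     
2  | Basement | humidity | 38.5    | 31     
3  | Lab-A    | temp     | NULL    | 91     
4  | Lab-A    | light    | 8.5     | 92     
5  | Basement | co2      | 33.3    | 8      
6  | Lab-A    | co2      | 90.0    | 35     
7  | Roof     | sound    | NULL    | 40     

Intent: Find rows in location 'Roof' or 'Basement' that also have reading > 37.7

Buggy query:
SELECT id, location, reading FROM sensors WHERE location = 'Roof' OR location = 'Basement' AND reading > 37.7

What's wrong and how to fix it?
Bug: AND binds tighter than OR, so this parses as location = 'Roof' OR (location = 'Basement' AND reading > 37.7)

Fix: Add parentheses around the OR so the AND applies to both alternatives

Corrected query:
SELECT id, location, reading FROM sensors WHERE (location = 'Roof' OR location = 'Basement') AND reading > 37.7

Result:
id | location | reading
---+----------+--------
1  | Roof     | 76.2   
2  | Basement | 38.5   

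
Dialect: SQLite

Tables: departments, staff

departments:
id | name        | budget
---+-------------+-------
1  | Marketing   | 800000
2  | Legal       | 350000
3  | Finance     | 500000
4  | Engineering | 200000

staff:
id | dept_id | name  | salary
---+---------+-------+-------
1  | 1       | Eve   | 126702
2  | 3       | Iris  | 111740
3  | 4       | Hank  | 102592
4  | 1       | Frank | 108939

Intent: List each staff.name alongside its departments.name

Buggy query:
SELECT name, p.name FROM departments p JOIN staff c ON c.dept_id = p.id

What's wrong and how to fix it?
Bug: Both tables have a 'name' column; the unqualified reference is ambiguous

Fix: Prefix ambiguous columns with the table alias

Corrected query:
SELECT c.name, p.name FROM departments p JOIN staff c ON c.dept_id = p.id

Result:
name  | name       
------+------------
Eve   | Marketing  
Iris  | Finance    
Hank  | Engineering
Frank | Marketing  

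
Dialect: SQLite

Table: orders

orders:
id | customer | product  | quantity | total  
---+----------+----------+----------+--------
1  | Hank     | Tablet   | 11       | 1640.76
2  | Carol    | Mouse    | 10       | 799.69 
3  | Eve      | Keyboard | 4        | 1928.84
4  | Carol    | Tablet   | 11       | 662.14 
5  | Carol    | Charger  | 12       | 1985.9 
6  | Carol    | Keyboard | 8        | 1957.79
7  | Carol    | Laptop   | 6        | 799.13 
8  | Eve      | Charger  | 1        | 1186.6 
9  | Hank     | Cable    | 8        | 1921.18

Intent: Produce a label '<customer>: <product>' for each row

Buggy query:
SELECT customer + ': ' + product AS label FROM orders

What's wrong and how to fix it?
Bug: '+' is numeric addition; on text columns SQLite converts them to 0 instead of concatenating

Fix: Replace + with || to concatenate text

Corrected query:
SELECT customer || ': ' || product AS label FROM orders

Result:
label          
---------------
Hank: Tablet   
Carol: Mouse   
Eve: Keyboard  
Carol: Tablet  
Carol: Charger 
Carol: Keyboard
Carol: Laptop  
Eve: Charger   
Hank: Cable    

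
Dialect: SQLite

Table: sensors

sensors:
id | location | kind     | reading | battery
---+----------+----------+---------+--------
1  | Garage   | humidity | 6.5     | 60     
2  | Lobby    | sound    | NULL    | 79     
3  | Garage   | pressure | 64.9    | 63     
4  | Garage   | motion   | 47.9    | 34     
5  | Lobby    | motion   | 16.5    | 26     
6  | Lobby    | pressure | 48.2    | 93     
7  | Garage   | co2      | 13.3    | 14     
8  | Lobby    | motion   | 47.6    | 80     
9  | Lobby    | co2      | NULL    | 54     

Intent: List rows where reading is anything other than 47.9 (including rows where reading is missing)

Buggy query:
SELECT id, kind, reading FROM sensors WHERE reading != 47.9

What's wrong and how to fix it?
Bug: 'reading != 47.9' is unknown when reading is NULL, so NULL rows are silently excluded

Fix: Add an explicit OR reading IS NULL to include the missing-value rows

Corrected query:
SELECT id, kind, reading FROM sensors WHERE reading != 47.9 OR reading IS NULL

Result:
id | kind     | reading
---+----------+--------
1  | humidity | 6.5    
2  | sound    | NULL   
3  | pressure | 64.9   
5  | motion   | 16.5   
6  | pressure | 48.2   
7  | co2      | 13.3   
8  | motion   | 47.6   
9  | co2      | NULL   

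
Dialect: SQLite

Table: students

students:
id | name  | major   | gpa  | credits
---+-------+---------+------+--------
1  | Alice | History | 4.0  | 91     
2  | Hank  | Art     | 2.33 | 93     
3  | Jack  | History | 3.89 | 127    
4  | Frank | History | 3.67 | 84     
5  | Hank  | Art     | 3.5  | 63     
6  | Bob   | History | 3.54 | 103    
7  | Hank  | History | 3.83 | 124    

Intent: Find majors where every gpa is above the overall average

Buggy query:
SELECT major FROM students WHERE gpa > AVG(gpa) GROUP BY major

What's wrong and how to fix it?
Bug: AVG() is an aggregate; it can't sit directly in WHERE

Fix: Compute the overall average in a scalar subquery and compare each group's MIN against it in HAVING

Corrected query:
SELECT major FROM students GROUP BY major HAVING MIN(gpa) > (SELECT AVG(gpa) FROM students)

Result:
major  
-------
History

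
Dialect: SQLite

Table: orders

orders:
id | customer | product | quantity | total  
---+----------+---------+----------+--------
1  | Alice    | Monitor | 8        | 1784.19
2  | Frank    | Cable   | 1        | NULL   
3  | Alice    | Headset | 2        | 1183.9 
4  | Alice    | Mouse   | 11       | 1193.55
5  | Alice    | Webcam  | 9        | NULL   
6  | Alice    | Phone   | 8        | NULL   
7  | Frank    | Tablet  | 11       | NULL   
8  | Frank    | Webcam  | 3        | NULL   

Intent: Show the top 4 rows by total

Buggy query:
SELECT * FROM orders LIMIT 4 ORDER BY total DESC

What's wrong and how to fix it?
Bug: LIMIT must come after ORDER BY

Fix: Swap the clauses: ORDER BY first, then LIMIT

Corrected query:
SELECT * FROM orders ORDER BY total DESC LIMIT 4

Result:
id | customer | product | quantity | total  
---+----------+---------+----------+--------
1  | Alice    | Monitor | 8        | 1784.19
4  | Alice    | Mouse   | 11       | 1193.55
3  | Alice    | Headset | 2        | 1183.9 
2  | Frank    | Cable   | 1        | NULL   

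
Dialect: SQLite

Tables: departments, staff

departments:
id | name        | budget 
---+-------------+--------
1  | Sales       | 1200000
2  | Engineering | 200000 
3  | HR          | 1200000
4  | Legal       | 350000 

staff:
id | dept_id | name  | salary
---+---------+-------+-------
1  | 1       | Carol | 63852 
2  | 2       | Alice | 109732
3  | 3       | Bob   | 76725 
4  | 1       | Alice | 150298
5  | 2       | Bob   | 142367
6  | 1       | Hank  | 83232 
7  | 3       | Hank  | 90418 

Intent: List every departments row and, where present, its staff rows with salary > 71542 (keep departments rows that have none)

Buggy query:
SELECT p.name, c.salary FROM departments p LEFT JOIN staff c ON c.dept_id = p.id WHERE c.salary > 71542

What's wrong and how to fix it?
Bug: Filtering c.salary in WHERE discards the NULL rows produced by LEFT JOIN, turning it into an inner join

Fix: Put 'c.salary > 71542' in the JOIN's ON clause instead of WHERE

Corrected query:
SELECT p.name, c.salary FROM departments p LEFT JOIN staff c ON c.dept_id = p.id AND c.salary > 71542

Result:
name        | salary
------------+-------
Sales       | 83232 
Sales       | 150298
Engineering | 109732
Engineering | 142367
HR          | 76725 
HR          | 90418 
Legal       | NULL  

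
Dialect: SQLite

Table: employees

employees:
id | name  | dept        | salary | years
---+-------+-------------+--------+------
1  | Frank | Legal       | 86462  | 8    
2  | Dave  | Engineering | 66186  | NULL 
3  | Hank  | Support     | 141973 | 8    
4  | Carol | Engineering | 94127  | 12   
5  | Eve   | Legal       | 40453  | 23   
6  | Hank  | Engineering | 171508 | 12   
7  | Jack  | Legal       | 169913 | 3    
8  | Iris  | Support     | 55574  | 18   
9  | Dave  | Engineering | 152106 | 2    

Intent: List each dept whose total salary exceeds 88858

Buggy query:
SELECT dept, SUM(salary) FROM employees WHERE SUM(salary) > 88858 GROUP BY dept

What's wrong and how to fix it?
Bug: Aggregate functions cannot appear in a WHERE clause

Fix: Move the aggregate condition to a HAVING clause

Corrected query:
SELECT dept, SUM(salary) FROM employees GROUP BY dept HAVING SUM(salary) > 88858

Result:
dept        | SUM(salary)
------------+------------
Engineering | 483927     
Legal       | 296828     
Support     | 197547     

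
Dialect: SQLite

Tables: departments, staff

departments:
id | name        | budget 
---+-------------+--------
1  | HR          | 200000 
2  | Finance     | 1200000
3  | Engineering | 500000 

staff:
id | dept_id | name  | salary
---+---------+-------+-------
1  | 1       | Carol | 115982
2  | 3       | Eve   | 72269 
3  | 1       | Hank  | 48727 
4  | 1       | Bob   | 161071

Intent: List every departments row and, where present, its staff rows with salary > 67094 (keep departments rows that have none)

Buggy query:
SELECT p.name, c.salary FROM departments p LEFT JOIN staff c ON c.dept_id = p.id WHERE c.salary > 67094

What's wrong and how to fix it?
Bug: Filtering c.salary in WHERE discards the NULL rows produced by LEFT JOIN, turning it into an inner join

Fix: Move the right-table condition into the ON clause so unmatched parents are kept

Corrected query:
SELECT p.name, c.salary FROM departments p LEFT JOIN staff c ON c.dept_id = p.id AND c.salary > 67094

Result:
name        | salary
------------+-------
HR          | 115982
HR          | 161071
Finance     | NULL  
Engineering | 72269 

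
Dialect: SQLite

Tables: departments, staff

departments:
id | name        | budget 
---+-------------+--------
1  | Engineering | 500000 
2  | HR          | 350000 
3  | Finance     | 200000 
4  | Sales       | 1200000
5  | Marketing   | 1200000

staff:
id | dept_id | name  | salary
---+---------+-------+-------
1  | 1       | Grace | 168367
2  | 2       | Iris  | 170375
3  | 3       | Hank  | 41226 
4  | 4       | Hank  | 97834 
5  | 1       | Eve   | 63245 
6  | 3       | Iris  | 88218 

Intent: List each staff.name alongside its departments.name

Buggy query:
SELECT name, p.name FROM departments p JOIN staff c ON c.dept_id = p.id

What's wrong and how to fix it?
Bug: 'name' exists in both joined tables, so the database can't tell which one is meant

Fix: Prefix ambiguous columns with the table alias

Corrected query:
SELECT c.name, p.name FROM departments p JOIN staff c ON c.dept_id = p.id

Result:
name  | name       
------+------------
Grace | Engineering
Iris  | HR         
Hank  | Finance    
Hank  | Sales      
Eve   | Engineering
Iris  | Finance    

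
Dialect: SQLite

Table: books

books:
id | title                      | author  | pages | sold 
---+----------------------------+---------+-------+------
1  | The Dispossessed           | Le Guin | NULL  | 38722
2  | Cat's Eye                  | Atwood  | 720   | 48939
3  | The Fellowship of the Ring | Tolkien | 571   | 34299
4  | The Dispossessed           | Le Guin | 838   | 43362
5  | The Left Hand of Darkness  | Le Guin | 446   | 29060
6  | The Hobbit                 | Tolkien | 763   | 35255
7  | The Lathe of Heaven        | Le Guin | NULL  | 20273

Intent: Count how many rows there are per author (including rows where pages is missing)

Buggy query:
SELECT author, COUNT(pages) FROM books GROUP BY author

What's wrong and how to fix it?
Bug: COUNT(column) counts non-NULL values only; rows with NULL pages aren't counted

Fix: Use COUNT(*) to count all rows regardless of NULL

Corrected query:
SELECT author, COUNT(*) FROM books GROUP BY author

Result:
author  | COUNT(*)
--------+---------
Atwood  | 1       
Le Guin | 4       
Tolkien | 2       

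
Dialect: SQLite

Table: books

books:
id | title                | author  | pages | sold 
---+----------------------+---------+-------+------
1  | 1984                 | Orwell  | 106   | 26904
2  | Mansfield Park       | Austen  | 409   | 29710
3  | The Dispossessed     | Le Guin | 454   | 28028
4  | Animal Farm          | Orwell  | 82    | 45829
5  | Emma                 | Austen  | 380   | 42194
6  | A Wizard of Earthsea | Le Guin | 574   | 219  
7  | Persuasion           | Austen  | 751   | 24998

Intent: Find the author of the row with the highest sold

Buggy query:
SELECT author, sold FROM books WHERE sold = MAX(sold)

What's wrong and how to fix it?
Bug: MAX(sold) is an aggregate and cannot be used directly in WHERE

Fix: Wrap MAX in a scalar subquery so WHERE compares against a single value

Corrected query:
SELECT author, sold FROM books WHERE sold = (SELECT MAX(sold) FROM books)

Result:
author | sold 
-------+------
Orwell | 45829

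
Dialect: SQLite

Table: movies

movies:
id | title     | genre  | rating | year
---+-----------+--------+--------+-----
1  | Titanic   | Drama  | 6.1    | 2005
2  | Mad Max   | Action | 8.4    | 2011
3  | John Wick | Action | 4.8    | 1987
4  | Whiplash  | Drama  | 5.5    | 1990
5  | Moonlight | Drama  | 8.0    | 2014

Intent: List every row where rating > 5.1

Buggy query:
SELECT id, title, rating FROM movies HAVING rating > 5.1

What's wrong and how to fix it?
Bug: This is a non-aggregate query (no GROUP BY, no aggregates), so in SQLite the HAVING clause is invalid here; a row-level condition belongs in WHERE

Fix: Use WHERE for row-level filtering

Corrected query:
SELECT id, title, rating FROM movies WHERE rating > 5.1

Result:
id | title     | rating
---+-----------+-------
1  | Titanic   | 6.1   
2  | Mad Max   | 8.4   
4  | Whiplash  | 5.5   
5  | Moonlight | 8     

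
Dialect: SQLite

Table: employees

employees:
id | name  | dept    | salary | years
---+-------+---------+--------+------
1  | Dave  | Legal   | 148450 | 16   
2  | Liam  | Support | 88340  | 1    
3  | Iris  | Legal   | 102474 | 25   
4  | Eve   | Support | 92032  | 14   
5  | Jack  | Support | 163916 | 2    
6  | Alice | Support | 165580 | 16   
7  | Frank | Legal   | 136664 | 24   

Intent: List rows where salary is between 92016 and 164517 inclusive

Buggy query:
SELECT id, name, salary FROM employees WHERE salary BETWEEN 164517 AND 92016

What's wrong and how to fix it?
Bug: The bounds are reversed; BETWEEN a AND b requires a <= b to match anything

Fix: Write BETWEEN 92016 AND 164517

Corrected query:
SELECT id, name, salary FROM employees WHERE salary BETWEEN 92016 AND 164517

Result:
id | name  | salary
---+-------+-------
1  | Dave  | 148450
3  | Iris  | 102474
4  | Eve   | 92032 
5  | Jack  | 163916
7  | Frank | 136664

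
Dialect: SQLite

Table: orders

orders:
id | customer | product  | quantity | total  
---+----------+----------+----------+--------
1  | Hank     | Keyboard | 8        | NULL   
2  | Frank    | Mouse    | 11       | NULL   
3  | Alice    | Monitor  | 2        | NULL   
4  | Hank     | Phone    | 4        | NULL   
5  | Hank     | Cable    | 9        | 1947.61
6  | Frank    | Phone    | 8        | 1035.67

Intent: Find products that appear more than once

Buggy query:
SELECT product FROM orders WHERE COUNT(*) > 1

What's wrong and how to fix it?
Bug: WHERE can't reference COUNT(*); aggregates are computed after WHERE

Fix: Group first, then use HAVING for the count condition

Corrected query:
SELECT product FROM orders GROUP BY product HAVING COUNT(*) > 1

Result:
product
-------
Phone  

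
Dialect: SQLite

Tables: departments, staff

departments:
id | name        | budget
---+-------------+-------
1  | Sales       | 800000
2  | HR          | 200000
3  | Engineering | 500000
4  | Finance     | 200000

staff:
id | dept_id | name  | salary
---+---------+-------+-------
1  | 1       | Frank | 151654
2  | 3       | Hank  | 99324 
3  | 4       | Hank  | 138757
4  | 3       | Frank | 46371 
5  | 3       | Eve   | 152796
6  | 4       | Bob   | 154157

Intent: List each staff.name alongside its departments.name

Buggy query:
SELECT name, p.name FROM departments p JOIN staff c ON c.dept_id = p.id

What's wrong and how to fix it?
Bug: Both tables have a 'name' column; the unqualified reference is ambiguous

Fix: Qualify the column with its table alias (c.name)

Corrected query:
SELECT c.name, p.name FROM departments p JOIN staff c ON c.dept_id = p.id

Result:
name  | name       
------+------------
Frank | Sales      
Hank  | Engineering
Hank  | Finance    
Frank | Engineering
Eve   | Engineering
Bob   | Finance    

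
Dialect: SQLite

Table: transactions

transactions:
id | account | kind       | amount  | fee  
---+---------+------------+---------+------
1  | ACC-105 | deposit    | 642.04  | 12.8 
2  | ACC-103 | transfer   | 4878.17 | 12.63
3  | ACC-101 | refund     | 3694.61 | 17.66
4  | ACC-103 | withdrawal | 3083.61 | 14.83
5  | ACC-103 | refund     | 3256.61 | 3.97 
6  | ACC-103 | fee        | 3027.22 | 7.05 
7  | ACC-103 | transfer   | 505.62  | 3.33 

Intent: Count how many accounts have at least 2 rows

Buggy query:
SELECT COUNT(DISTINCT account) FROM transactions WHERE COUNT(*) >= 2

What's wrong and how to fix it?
Bug: COUNT(*) cannot appear in WHERE; the per-group count doesn't exist yet

Fix: Group first with HAVING COUNT(*) >= 2, then COUNT the resulting groups

Corrected query:
SELECT COUNT(*) FROM (SELECT account FROM transactions GROUP BY account HAVING COUNT(*) >= 2)

Result:
COUNT(*)
--------
1       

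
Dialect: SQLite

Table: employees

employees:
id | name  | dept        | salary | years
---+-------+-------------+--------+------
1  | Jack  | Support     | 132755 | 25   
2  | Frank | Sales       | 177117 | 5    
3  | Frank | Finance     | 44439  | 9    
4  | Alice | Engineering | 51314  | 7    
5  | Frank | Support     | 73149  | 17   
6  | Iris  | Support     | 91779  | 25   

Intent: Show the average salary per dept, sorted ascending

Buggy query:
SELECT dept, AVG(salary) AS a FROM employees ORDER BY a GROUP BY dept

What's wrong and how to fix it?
Bug: GROUP BY must precede ORDER BY

Fix: Reorder: SELECT … FROM … GROUP BY … ORDER BY …

Corrected query:
SELECT dept, AVG(salary) AS a FROM employees GROUP BY dept ORDER BY a

Result:
dept        | a           
------------+-------------
Finance     | 44439       
Engineering | 51314       
Support     | 99227.666667
Sales       | 177117      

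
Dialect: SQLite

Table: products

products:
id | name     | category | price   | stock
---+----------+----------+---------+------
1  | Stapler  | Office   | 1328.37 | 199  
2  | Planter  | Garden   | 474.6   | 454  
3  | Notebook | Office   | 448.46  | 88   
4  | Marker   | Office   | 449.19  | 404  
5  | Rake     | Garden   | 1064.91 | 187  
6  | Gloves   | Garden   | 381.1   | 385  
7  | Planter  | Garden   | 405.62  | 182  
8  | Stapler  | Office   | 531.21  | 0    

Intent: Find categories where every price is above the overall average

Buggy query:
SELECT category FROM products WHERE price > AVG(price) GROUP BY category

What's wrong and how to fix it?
Bug: WHERE evaluates per row before aggregation, so AVG() is unavailable

Fix: Compute the overall average in a scalar subquery and compare each group's MIN against it in HAVING

Corrected query:
SELECT category FROM products GROUP BY category HAVING MIN(price) > (SELECT AVG(price) FROM products)

Result:
(no rows)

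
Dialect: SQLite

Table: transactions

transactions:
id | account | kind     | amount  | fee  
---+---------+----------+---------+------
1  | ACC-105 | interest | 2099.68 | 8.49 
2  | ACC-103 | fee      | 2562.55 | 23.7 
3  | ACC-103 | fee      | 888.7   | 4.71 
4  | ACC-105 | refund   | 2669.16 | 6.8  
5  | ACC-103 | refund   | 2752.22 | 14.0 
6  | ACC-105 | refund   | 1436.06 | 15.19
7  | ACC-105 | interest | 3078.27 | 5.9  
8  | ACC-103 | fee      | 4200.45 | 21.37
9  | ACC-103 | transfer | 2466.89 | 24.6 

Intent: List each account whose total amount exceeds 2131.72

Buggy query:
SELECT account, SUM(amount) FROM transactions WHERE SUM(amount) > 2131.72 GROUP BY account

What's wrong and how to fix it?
Bug: SUM(amount) is an aggregate, but WHERE filters rows before aggregation

Fix: Use HAVING (which filters groups after aggregation) instead of WHERE

Corrected query:
SELECT account, SUM(amount) FROM transactions GROUP BY account HAVING SUM(amount) > 2131.72

Result:
account | SUM(amount)
--------+------------
ACC-103 | 12870.81   
ACC-105 | 9283.17    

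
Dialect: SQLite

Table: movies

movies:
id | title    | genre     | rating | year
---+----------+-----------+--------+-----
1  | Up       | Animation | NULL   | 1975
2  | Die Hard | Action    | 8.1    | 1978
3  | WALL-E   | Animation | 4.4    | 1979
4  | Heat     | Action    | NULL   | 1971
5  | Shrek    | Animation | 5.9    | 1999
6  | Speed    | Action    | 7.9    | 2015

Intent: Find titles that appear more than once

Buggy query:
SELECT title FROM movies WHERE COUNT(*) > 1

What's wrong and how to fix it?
Bug: COUNT(*) is an aggregate and cannot be used in WHERE

Fix: GROUP BY title, then filter groups with HAVING COUNT(*) > 1

Corrected query:
SELECT title FROM movies GROUP BY title HAVING COUNT(*) > 1

Result:
(no rows)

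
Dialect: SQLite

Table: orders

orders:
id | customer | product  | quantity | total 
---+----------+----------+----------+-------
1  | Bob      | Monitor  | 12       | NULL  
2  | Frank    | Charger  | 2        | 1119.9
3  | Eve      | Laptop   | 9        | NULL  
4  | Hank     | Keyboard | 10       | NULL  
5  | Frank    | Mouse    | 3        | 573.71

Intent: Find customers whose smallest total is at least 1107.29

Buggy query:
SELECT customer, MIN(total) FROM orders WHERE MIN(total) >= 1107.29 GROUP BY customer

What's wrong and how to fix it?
Bug: MIN() in WHERE is a misuse of aggregate

Fix: Replace WHERE with HAVING after the GROUP BY

Corrected query:
SELECT customer, MIN(total) FROM orders GROUP BY customer HAVING MIN(total) >= 1107.29

Result:
(no rows)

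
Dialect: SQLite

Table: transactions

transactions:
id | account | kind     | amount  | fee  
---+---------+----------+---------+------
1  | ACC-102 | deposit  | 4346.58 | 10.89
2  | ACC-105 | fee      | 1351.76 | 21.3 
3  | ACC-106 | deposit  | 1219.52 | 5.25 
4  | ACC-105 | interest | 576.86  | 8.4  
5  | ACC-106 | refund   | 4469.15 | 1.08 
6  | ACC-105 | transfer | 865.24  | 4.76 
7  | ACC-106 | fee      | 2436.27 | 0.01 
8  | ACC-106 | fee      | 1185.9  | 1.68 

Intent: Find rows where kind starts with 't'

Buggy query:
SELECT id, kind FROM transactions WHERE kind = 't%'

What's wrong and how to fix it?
Bug: Wildcards only work with LIKE; '=' treats '%' as a literal character

Fix: Replace '=' with LIKE so 't%' is treated as a pattern

Corrected query:
SELECT id, kind FROM transactions WHERE kind LIKE 't%'

Result:
id | kind    
---+---------
6  | transfer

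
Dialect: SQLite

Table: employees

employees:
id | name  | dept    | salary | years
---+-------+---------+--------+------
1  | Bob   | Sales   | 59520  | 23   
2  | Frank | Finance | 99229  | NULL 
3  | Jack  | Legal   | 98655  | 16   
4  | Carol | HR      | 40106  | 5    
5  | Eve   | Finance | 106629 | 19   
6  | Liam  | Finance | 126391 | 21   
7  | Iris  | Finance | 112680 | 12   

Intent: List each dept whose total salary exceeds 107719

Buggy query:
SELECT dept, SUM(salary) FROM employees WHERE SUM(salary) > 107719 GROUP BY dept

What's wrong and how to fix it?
Bug: WHERE runs before GROUP BY, so aggregates aren't available there

Fix: Use HAVING (which filters groups after aggregation) instead of WHERE

Corrected query:
SELECT dept, SUM(salary) FROM employees GROUP BY dept HAVING SUM(salary) > 107719

Result:
dept    | SUM(salary)
--------+------------
Finance | 444929     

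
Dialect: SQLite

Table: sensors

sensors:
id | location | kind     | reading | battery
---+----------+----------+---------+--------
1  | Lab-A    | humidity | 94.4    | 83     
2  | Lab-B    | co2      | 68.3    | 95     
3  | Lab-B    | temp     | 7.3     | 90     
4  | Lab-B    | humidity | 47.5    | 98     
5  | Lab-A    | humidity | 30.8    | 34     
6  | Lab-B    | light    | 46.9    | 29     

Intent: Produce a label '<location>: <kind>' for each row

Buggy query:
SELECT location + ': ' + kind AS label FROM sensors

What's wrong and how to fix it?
Bug: '+' is numeric addition; on text columns SQLite converts them to 0 instead of concatenating

Fix: Replace + with || to concatenate text

Corrected query:
SELECT location || ': ' || kind AS label FROM sensors

Result:
label          
---------------
Lab-A: humidity
Lab-B: co2     
Lab-B: temp    
Lab-B: humidity
Lab-A: humidity
Lab-B: light   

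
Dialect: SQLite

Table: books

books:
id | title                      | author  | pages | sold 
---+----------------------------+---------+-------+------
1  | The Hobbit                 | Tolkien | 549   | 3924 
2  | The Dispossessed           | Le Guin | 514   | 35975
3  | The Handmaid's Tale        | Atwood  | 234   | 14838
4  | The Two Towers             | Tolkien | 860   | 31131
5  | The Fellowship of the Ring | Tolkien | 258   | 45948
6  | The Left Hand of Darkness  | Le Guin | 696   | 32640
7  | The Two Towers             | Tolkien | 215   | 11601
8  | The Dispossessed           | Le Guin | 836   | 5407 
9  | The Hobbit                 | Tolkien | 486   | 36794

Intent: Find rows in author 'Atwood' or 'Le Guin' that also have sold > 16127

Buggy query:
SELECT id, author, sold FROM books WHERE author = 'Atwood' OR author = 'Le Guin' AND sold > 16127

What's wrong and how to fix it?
Bug: Without parentheses, AND is evaluated before OR, so the sold filter only applies to the 'Le Guin' branch

Fix: Add parentheses around the OR so the AND applies to both alternatives

Corrected query:
SELECT id, author, sold FROM books WHERE (author = 'Atwood' OR author = 'Le Guin') AND sold > 16127

Result:
id | author  | sold 
---+---------+------
2  | Le Guin | 35975
6  | Le Guin | 32640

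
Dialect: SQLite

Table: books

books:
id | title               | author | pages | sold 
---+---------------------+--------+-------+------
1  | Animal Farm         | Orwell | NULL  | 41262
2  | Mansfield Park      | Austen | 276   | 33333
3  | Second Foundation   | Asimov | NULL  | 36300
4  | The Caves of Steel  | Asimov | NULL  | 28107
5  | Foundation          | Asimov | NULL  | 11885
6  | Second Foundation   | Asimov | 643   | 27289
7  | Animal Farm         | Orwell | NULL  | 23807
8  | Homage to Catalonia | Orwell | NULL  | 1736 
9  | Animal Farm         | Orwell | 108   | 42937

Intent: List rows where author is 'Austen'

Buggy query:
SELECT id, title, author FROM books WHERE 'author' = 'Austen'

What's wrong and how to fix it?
Bug: 'author' in single quotes is a string literal, not the column; the comparison is literal-vs-literal and never true

Fix: Reference the column as author without single quotes

Corrected query:
SELECT id, title, author FROM books WHERE author = 'Austen'

Result:
id | title          | author
---+----------------+-------
2  | Mansfield Park | Austen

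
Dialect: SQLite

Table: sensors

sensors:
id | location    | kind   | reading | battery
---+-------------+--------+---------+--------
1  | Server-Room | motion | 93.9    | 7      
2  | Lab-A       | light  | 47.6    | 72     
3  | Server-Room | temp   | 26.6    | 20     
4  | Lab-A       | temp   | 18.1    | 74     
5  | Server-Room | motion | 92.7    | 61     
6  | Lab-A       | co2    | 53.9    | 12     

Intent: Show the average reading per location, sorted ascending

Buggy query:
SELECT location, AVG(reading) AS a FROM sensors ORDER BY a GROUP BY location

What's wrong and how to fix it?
Bug: GROUP BY must precede ORDER BY

Fix: Reorder: SELECT … FROM … GROUP BY … ORDER BY …

Corrected query:
SELECT location, AVG(reading) AS a FROM sensors GROUP BY location ORDER BY a

Result:
location    | a        
------------+----------
Lab-A       | 39.866667
Server-Room | 71.066667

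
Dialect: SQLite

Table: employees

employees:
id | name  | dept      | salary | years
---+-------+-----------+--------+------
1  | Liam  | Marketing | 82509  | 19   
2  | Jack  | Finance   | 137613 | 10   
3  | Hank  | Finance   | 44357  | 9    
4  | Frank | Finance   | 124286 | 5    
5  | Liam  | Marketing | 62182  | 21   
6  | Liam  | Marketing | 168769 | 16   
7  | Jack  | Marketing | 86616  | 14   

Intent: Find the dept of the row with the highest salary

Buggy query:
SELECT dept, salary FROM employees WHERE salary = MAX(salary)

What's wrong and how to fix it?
Bug: WHERE is evaluated per row; an aggregate over the whole table isn't defined there

Fix: Use a subquery: WHERE salary = (SELECT MAX(salary) FROM employees)

Corrected query:
SELECT dept, salary FROM employees WHERE salary = (SELECT MAX(salary) FROM employees)

Result:
dept      | salary
----------+-------
Marketing | 168769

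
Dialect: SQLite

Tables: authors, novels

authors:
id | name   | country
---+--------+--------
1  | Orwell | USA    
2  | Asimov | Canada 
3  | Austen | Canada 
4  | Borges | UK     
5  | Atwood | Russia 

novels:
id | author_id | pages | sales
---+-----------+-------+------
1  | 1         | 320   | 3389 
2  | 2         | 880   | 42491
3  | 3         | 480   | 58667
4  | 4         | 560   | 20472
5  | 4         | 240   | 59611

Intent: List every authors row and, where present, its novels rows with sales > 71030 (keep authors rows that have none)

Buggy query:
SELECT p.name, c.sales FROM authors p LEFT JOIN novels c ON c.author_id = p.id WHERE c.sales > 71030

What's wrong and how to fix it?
Bug: A WHERE condition on the right-hand table after LEFT JOIN drops unmatched parents

Fix: Move the right-table condition into the ON clause so unmatched parents are kept

Corrected query:
SELECT p.name, c.sales FROM authors p LEFT JOIN novels c ON c.author_id = p.id AND c.sales > 71030

Result:
name   | sales
-------+------
Orwell | NULL 
Asimov | NULL 
Austen | NULL 
Borges | NULL 
Atwood | NULL 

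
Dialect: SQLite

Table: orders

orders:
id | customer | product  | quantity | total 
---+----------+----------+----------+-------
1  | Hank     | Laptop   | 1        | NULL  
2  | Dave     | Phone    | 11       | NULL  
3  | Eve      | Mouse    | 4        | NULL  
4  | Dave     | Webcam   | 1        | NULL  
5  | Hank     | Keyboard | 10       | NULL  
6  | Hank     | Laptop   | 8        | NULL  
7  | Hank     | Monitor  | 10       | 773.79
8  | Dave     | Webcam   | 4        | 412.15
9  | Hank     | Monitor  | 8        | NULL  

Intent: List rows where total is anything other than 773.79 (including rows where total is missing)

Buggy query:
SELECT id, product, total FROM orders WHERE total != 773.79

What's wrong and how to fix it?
Bug: 'total != 773.79' is unknown when total is NULL, so NULL rows are silently excluded

Fix: Handle NULL separately with IS NULL alongside the inequality

Corrected query:
SELECT id, product, total FROM orders WHERE total != 773.79 OR total IS NULL

Result:
id | product  | total 
---+----------+-------
1  | Laptop   | NULL  
2  | Phone    | NULL  
3  | Mouse    | NULL  
4  | Webcam   | NULL  
5  | Keyboard | NULL  
6  | Laptop   | NULL  
8  | Webcam   | 412.15
9  | Monitor  | NULL  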